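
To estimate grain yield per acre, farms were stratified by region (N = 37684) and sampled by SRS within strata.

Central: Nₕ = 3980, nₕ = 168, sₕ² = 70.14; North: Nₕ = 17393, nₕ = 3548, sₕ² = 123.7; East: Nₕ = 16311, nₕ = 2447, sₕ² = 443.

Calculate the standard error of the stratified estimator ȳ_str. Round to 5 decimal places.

0.19799

Var(ȳ_str) = Σₕ Wₕ²(1 − fₕ)sₕ²/nₕ with Wₕ = Nₕ/N, N = 37684.
Central: Wₕ = 0.10561512; term = 0.10561512²·(1 − 0.04221106)·70.14/168 = 0.0044604477.
North: Wₕ = 0.46154867; term = 0.46154867²·(1 − 0.20399011)·123.7/3548 = 0.0059120698.
East: Wₕ = 0.43283622; term = 0.43283622²·(1 − 0.15002146)·443/2447 = 0.02882869.
Sum = 0.039201208.
SE = √(0.039201208) = 0.19799.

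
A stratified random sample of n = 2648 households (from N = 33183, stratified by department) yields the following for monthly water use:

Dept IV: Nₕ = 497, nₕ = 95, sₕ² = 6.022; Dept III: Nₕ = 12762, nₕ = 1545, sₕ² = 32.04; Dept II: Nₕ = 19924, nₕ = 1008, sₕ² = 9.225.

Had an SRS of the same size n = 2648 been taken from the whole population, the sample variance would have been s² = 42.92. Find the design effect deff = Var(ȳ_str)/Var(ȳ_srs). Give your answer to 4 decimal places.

0.3915

Var(ȳ_str) = Σ Wₕ²(1−fₕ)sₕ²/nₕ with Wₕ = Nₕ/33183:
  Dept IV: (497/33183)²·(1−95/497)·6.022/95 = 1.1501866 × 10^-5
  Dept III: (12762/33183)²·(1−1545/12762)·32.04/1545 = 0.0026960515
  Dept II: (19924/33183)²·(1−1008/19924)·9.225/1008 = 0.0031324229
  → Var(ȳ_str) = 0.0058399763.
Var(ȳ_srs) = (1 − 2648/33183)·42.92/2648 = 0.014915026.
deff = 0.0058399763 / 0.014915026 = 0.3915.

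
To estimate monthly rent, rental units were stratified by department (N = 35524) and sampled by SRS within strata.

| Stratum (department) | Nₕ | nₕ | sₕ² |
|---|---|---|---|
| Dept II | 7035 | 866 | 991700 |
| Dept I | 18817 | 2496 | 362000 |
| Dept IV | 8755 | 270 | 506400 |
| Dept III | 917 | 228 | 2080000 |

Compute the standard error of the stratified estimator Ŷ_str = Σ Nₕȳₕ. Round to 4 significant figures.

Var(Ŷ_str) = Σₕ Nₕ²(1 − fₕ)sₕ²/nₕ.
Dept II: 7035²·(1 − 866/7035)·991700/866 = 4.9698273 × 10^10.
Dept I: 18817²·(1 − 2496/18817)·362000/2496 = 4.4541121 × 10^10.
Dept IV: 8755²·(1 − 270/8755)·506400/270 = 1.3932785 × 10^11.
Dept III: 917²·(1 − 228/917)·2080000/228 = 5.7639081 × 10^9.
Sum = 2.3933115 × 10^11.
SE = √(2.3933115 × 10^11) = 489200.

489200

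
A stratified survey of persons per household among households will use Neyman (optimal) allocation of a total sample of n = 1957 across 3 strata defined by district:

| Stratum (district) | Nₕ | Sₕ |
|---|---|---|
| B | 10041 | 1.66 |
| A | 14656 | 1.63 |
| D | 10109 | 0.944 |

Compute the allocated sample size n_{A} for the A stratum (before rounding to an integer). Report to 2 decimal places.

Neyman allocation: nₕ = n·NₕSₕ / Σⱼ NⱼSⱼ.
Σ NⱼSⱼ = 10041·1.66 + 14656·1.63 + 10109·0.944 = 50100.236.
n_{A} = 1957·14656·1.63 / 50100.236 = 933.16.

933.16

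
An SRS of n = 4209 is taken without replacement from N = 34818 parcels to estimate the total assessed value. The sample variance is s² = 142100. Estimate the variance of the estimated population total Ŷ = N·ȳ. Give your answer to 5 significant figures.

3.5981 × 10^10

Var(Ŷ) = N²·Var(ȳ) = N²·(1 − n/N)·s²/n.
f = 4209/34818 = 0.12088575; Var(ȳ) = 0.87911425·142100/4209 = 29.679766.
Var(Ŷ) = 34818² · 29.679766 = 3.5980576 × 10^10.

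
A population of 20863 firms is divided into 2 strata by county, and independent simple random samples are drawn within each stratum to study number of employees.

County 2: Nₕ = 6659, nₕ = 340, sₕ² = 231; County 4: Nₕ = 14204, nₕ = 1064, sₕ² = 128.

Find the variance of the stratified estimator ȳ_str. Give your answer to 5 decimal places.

0.11727

Var(ȳ_str) = Σₕ Wₕ²(1 − fₕ)sₕ²/nₕ with Wₕ = Nₕ/N, N = 20863.
County 2: Wₕ = 0.31917749; term = 0.31917749²·(1 − 0.05105872)·231/340 = 0.065680571.
County 4: Wₕ = 0.68082251; term = 0.68082251²·(1 − 0.07490848)·128/1064 = 0.051584693.
Sum = 0.11726526.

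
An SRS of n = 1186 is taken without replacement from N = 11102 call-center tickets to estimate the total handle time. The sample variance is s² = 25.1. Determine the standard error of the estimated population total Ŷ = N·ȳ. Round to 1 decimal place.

Var(Ŷ) = N²·Var(ȳ) = N²·(1 − n/N)·s²/n.
f = 1186/11102 = 0.10682760; Var(ȳ) = 0.89317240·25.1/1186 = 0.018902721.
Var(Ŷ) = 11102² · 0.018902721 = 2.3298436 × 10^6.
SE(Ŷ) = √(2.3298436 × 10^6) = 1526.4.

1526.4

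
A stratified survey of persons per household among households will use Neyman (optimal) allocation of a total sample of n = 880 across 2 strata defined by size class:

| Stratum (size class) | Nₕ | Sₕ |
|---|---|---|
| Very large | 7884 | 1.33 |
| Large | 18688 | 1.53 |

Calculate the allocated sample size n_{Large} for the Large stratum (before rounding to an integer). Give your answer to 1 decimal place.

643.9

Neyman allocation: nₕ = n·NₕSₕ / Σⱼ NⱼSⱼ.
Σ NⱼSⱼ = 7884·1.33 + 18688·1.53 = 39078.36.
n_{Large} = 880·18688·1.53 / 39078.36 = 643.9.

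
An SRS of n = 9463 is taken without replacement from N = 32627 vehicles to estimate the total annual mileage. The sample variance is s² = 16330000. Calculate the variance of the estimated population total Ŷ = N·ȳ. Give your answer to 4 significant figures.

1.304 × 10^12

Var(Ŷ) = N²·Var(ȳ) = N²·(1 − n/N)·s²/n.
f = 9463/32627 = 0.29003586; Var(ȳ) = 0.70996414·16330000/9463 = 1225.1627.
Var(Ŷ) = 32627² · 1225.1627 = 1.3042116 × 10^12.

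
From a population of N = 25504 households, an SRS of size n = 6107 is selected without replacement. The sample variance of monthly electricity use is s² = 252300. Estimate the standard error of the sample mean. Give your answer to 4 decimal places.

Under SRS without replacement, Var(ȳ) = (1 − f)·s²/n with f = n/N = 6107/25504 = 0.23945263.
Var(ȳ) = (1 − 0.23945263)·252300/6107 = 0.76054737·41.313247 = 31.420681.
SE(ȳ) = √(31.420681) = 5.6054.

5.6054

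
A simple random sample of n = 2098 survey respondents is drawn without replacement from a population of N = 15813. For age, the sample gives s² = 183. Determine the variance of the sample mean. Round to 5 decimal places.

Under SRS without replacement, Var(ȳ) = (1 − f)·s²/n with f = n/N = 2098/15813 = 0.13267565.
Var(ȳ) = (1 − 0.13267565)·183/2098 = 0.86732435·0.087225929 = 0.075653173.

0.07565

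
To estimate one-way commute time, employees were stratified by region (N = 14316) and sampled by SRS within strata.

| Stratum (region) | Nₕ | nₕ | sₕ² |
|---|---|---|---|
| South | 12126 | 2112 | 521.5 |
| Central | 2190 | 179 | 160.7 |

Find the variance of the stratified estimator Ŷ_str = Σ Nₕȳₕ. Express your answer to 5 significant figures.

3.3938 × 10^7

Var(Ŷ_str) = Σₕ Nₕ²(1 − fₕ)sₕ²/nₕ.
South: 12126²·(1 − 2112/12126)·521.5/2112 = 2.9983723 × 10^7.
Central: 2190²·(1 − 179/2190)·160.7/179 = 3.9538395 × 10^6.
Sum = 3.3937563 × 10^7.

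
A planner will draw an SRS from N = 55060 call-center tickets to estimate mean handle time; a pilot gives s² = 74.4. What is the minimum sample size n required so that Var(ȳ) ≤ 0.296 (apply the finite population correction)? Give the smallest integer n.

251

Without fpc, n₀ = s²/D = 74.4/0.296 = 251.3514.
With fpc, (1 − n/N)·s²/n ≤ D requires n ≥ n₀/(1 + n₀/N) = 251.3514/(1 + 251.3514/55060) = 250.2092.
Rounding up, n = 251.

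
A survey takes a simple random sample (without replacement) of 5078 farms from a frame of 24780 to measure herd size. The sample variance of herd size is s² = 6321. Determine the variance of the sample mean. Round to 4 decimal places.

Under SRS without replacement, Var(ȳ) = (1 − f)·s²/n with f = n/N = 5078/24780 = 0.20492333.
Var(ȳ) = (1 − 0.20492333)·6321/5078 = 0.79507667·1.2447814 = 0.98969666.

0.9897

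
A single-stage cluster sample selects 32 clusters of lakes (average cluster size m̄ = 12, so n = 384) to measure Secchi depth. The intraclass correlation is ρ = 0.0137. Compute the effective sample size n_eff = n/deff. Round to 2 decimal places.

deff = 1 + (12 − 1)·0.0137 = 1 + 0.1507 = 1.1507.
n_eff = 384 / 1.1507 = 333.71.

333.71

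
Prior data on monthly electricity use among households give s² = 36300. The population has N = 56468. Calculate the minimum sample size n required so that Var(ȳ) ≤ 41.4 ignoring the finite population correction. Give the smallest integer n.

Without fpc, n₀ = s²/D = 36300/41.4 = 876.8116.
Rounding up, n = 877.

877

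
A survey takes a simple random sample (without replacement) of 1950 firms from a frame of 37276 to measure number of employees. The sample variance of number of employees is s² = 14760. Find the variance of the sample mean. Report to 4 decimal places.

Under SRS without replacement, Var(ȳ) = (1 − f)·s²/n with f = n/N = 1950/37276 = 0.05231248.
Var(ȳ) = (1 − 0.05231248)·14760/1950 = 0.94768752·7.5692308 = 7.1732655.

7.1733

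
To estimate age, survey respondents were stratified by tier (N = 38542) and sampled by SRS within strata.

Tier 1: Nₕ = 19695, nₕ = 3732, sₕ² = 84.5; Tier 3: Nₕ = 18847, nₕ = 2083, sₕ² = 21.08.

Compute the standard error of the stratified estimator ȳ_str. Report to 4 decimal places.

Var(ȳ_str) = Σₕ Wₕ²(1 − fₕ)sₕ²/nₕ with Wₕ = Nₕ/N, N = 38542.
Tier 1: Wₕ = 0.51100099; term = 0.51100099²·(1 − 0.18948972)·84.5/3732 = 0.004792003.
Tier 3: Wₕ = 0.48899901; term = 0.48899901²·(1 − 0.11052157)·21.08/2083 = 0.0021524483.
Sum = 0.0069444513.
SE = √(0.0069444513) = 0.0833.

0.0833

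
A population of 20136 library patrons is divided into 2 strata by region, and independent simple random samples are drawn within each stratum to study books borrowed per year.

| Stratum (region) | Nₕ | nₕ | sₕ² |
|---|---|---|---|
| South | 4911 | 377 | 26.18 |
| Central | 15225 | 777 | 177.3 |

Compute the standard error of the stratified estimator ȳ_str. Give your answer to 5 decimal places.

0.35722

Var(ȳ_str) = Σₕ Wₕ²(1 − fₕ)sₕ²/nₕ with Wₕ = Nₕ/N, N = 20136.
South: Wₕ = 0.24389154; term = 0.24389154²·(1 − 0.07676644)·26.18/377 = 0.0038135842.
Central: Wₕ = 0.75610846; term = 0.75610846²·(1 − 0.05103448)·177.3/777 = 0.12379592.
Sum = 0.1276095.
SE = √(0.1276095) = 0.35722.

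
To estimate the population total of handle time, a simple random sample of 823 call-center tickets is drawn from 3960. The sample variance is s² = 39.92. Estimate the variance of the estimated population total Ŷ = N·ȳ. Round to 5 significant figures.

602560

Var(Ŷ) = N²·Var(ȳ) = N²·(1 − n/N)·s²/n.
f = 823/3960 = 0.20782828; Var(ȳ) = 0.79217172·39.92/823 = 0.03842466.
Var(Ŷ) = 3960² · 0.03842466 = 602560.15.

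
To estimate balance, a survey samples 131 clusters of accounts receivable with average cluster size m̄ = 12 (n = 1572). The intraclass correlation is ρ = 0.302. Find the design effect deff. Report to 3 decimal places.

4.322

deff = 1 + (12 − 1)·0.302 = 1 + 3.322 = 4.322.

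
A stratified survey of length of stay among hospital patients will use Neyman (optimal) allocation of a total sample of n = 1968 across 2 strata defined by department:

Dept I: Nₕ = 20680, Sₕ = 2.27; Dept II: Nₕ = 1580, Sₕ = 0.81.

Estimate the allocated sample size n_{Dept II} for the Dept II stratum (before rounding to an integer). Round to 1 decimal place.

52.2

Neyman allocation: nₕ = n·NₕSₕ / Σⱼ NⱼSⱼ.
Σ NⱼSⱼ = 20680·2.27 + 1580·0.81 = 48223.4.
n_{Dept II} = 1968·1580·0.81 / 48223.4 = 52.2.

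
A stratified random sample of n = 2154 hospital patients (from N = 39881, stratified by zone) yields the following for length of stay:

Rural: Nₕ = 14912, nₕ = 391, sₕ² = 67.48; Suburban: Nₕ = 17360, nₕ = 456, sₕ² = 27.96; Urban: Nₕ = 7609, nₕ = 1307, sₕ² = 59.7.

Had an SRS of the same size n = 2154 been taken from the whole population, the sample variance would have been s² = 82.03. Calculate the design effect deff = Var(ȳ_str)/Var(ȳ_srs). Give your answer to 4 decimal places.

1.0045

Var(ȳ_str) = Σ Wₕ²(1−fₕ)sₕ²/nₕ with Wₕ = Nₕ/39881:
  Rural: (14912/39881)²·(1−391/14912)·67.48/391 = 0.023496256
  Suburban: (17360/39881)²·(1−456/17360)·27.96/456 = 0.011313043
  Urban: (7609/39881)²·(1−1307/7609)·59.7/1307 = 0.0013771227
  → Var(ȳ_str) = 0.036186422.
Var(ȳ_srs) = (1 − 2154/39881)·82.03/2154 = 0.036025768.
deff = 0.036186422 / 0.036025768 = 1.0045.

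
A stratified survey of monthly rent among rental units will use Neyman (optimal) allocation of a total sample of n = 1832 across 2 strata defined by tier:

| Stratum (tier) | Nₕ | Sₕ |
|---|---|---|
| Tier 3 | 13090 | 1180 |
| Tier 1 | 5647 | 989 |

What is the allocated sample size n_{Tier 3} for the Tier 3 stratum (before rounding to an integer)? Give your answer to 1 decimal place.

1345.5

Neyman allocation: nₕ = n·NₕSₕ / Σⱼ NⱼSⱼ.
Σ NⱼSⱼ = 13090·1180 + 5647·989 = 2.1031083 × 10^7.
n_{Tier 3} = 1832·13090·1180 / (2.1031083 × 10^7) = 1345.5.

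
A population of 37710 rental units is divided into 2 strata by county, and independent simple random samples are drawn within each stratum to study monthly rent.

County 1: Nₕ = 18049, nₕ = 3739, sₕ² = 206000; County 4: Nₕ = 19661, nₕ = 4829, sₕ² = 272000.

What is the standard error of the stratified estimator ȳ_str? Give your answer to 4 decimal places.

4.6430

Var(ȳ_str) = Σₕ Wₕ²(1 − fₕ)sₕ²/nₕ with Wₕ = Nₕ/N, N = 37710.
County 1: Wₕ = 0.47862636; term = 0.47862636²·(1 − 0.20715829)·206000/3739 = 10.006714.
County 4: Wₕ = 0.52137364; term = 0.52137364²·(1 − 0.24561314)·272000/4829 = 11.550584.
Sum = 21.557298.
SE = √(21.557298) = 4.6430.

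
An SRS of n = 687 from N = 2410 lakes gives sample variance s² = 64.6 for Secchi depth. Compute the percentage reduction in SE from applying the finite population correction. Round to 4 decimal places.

f = n/N = 687/2410 = 0.28506224.
SE_no-fpc = √(s²/n) = 0.30664641; SE_fpc = √((1−f)s²/n) = 0.25928179.
Ratio = √(1−f) = 0.84553992. Reduction = 100·(1 − 0.84553992) = 15.4460%.

15.4460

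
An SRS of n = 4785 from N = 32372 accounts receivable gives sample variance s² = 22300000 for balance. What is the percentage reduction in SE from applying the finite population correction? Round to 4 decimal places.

f = n/N = 4785/32372 = 0.14781292.
SE_no-fpc = √(s²/n) = 68.267101; SE_fpc = √((1−f)s²/n) = 63.020077.
Ratio = √(1−f) = 0.92313979. Reduction = 100·(1 − 0.92313979) = 7.6860%.

7.6860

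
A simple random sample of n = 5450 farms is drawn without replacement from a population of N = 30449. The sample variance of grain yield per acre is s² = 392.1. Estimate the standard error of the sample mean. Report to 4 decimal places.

Under SRS without replacement, Var(ȳ) = (1 − f)·s²/n with f = n/N = 5450/30449 = 0.17898782.
Var(ȳ) = (1 − 0.17898782)·392.1/5450 = 0.82101218·0.071944954 = 0.059067684.
SE(ȳ) = √(0.059067684) = 0.2430.

0.2430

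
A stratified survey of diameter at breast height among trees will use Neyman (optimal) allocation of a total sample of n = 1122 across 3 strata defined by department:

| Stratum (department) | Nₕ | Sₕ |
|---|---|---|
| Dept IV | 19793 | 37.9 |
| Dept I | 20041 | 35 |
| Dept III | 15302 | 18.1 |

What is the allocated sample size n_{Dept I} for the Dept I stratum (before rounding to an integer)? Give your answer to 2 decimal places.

Neyman allocation: nₕ = n·NₕSₕ / Σⱼ NⱼSⱼ.
Σ NⱼSⱼ = 19793·37.9 + 20041·35 + 15302·18.1 = 1.7285559 × 10^6.
n_{Dept I} = 1122·20041·35 / (1.7285559 × 10^6) = 455.30.

455.30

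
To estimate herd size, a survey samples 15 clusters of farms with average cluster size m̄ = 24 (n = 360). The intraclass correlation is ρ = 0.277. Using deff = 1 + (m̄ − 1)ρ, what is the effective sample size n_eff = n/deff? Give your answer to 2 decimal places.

deff = 1 + (24 − 1)·0.277 = 1 + 6.371 = 7.371.
n_eff = 360 / 7.371 = 48.84.

48.84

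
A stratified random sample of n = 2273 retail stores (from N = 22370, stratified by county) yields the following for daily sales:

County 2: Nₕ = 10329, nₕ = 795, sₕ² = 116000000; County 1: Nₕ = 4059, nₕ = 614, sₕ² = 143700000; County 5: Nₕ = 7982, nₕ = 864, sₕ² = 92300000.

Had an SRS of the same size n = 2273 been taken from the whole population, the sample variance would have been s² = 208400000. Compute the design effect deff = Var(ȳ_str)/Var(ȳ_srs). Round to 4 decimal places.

0.5752

Var(ȳ_str) = Σ Wₕ²(1−fₕ)sₕ²/nₕ with Wₕ = Nₕ/22370:
  County 2: (10329/22370)²·(1−795/10329)·116000000/795 = 28713.909
  County 1: (4059/22370)²·(1−614/4059)·143700000/614 = 6539.8036
  County 5: (7982/22370)²·(1−864/7982)·92300000/864 = 12129.02
  → Var(ȳ_str) = 47382.733.
Var(ȳ_srs) = (1 − 2273/22370)·208400000/2273 = 82368.95.
deff = 47382.733 / 82368.95 = 0.5752.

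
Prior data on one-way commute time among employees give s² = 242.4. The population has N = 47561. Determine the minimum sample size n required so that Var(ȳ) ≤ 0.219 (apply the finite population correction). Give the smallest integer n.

Without fpc, n₀ = s²/D = 242.4/0.219 = 1106.8493.
With fpc, (1 − n/N)·s²/n ≤ D requires n ≥ n₀/(1 + n₀/N) = 1106.8493/(1 + 1106.8493/47561) = 1081.6763.
Rounding up, n = 1082.

1082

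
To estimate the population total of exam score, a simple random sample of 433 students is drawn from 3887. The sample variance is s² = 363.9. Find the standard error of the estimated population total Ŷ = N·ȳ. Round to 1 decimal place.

3359.0

Var(Ŷ) = N²·Var(ȳ) = N²·(1 − n/N)·s²/n.
f = 433/3887 = 0.11139696; Var(ȳ) = 0.88860304·363.9/433 = 0.74679595.
Var(Ŷ) = 3887² · 0.74679595 = 1.1283167 × 10^7.
SE(Ŷ) = √(1.1283167 × 10^7) = 3359.0.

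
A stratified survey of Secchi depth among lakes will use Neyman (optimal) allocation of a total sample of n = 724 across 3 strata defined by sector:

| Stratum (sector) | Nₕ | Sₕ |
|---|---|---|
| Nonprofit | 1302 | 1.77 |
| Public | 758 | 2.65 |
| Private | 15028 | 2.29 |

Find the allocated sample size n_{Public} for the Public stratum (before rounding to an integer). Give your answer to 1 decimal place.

Neyman allocation: nₕ = n·NₕSₕ / Σⱼ NⱼSⱼ.
Σ NⱼSⱼ = 1302·1.77 + 758·2.65 + 15028·2.29 = 38727.36.
n_{Public} = 724·758·2.65 / 38727.36 = 37.6.

37.6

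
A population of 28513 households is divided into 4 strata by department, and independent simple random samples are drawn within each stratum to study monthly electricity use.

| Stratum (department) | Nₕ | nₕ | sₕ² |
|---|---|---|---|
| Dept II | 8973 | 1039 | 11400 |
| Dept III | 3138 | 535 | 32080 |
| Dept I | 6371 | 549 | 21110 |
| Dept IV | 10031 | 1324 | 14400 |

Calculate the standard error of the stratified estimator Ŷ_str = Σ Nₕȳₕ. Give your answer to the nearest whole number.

Var(Ŷ_str) = Σₕ Nₕ²(1 − fₕ)sₕ²/nₕ.
Dept II: 8973²·(1 − 1039/8973)·11400/1039 = 7.8112254 × 10^8.
Dept III: 3138²·(1 − 535/3138)·32080/535 = 4.8978749 × 10^8.
Dept I: 6371²·(1 − 549/6371)·21110/549 = 1.4262501 × 10^9.
Dept IV: 10031²·(1 − 1324/10031)·14400/1324 = 9.4992055 × 10^8.
Sum = 3.6470807 × 10^9.
SE = √(3.6470807 × 10^9) = 60391.

60391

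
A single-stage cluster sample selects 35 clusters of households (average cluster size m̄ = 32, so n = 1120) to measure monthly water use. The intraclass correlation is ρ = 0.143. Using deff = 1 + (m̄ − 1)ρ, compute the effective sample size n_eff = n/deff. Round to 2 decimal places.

deff = 1 + (32 − 1)·0.143 = 1 + 4.433 = 5.433.
n_eff = 1120 / 5.433 = 206.15.

206.15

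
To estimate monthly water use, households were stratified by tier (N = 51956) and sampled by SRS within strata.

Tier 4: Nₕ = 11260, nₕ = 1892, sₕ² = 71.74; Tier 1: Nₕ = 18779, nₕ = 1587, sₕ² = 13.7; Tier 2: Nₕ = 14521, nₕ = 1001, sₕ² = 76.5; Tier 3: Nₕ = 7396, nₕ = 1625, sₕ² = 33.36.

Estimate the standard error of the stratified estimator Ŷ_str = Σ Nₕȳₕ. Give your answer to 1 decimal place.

Var(Ŷ_str) = Σₕ Nₕ²(1 − fₕ)sₕ²/nₕ.
Tier 4: 11260²·(1 − 1892/11260)·71.74/1892 = 3.9996825 × 10^6.
Tier 1: 18779²·(1 − 1587/18779)·13.7/1587 = 2.7870355 × 10^6.
Tier 2: 14521²·(1 − 1001/14521)·76.5/1001 = 1.5003776 × 10^7.
Tier 3: 7396²·(1 − 1625/7396)·33.36/1625 = 876235.11.
Sum = 2.2666729 × 10^7.
SE = √(2.2666729 × 10^7) = 4761.0.

4761.0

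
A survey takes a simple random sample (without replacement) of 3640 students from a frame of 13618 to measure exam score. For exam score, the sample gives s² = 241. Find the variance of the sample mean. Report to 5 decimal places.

0.04851

Under SRS without replacement, Var(ȳ) = (1 − f)·s²/n with f = n/N = 3640/13618 = 0.26729329.
Var(ȳ) = (1 − 0.26729329)·241/3640 = 0.73270671·0.066208791 = 0.048511626.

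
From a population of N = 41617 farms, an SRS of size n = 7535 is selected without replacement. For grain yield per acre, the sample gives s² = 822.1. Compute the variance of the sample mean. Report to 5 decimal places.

0.08935

Under SRS without replacement, Var(ȳ) = (1 − f)·s²/n with f = n/N = 7535/41617 = 0.18105582.
Var(ȳ) = (1 − 0.18105582)·822.1/7535 = 0.81894418·0.10910418 = 0.089350234.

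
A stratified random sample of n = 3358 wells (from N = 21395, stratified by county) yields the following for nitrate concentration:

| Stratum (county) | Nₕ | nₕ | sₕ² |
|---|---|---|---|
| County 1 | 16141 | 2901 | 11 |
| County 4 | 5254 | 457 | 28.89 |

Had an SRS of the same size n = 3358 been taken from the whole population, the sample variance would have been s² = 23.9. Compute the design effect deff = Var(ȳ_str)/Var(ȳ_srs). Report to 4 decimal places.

Var(ȳ_str) = Σ Wₕ²(1−fₕ)sₕ²/nₕ with Wₕ = Nₕ/21395:
  County 1: (16141/21395)²·(1−2901/16141)·11/2901 = 0.0017702671
  County 4: (5254/21395)²·(1−457/5254)·28.89/457 = 0.0034806996
  → Var(ȳ_str) = 0.0052509667.
Var(ȳ_srs) = (1 − 3358/21395)·23.9/3358 = 0.0060002483.
deff = 0.0052509667 / 0.0060002483 = 0.8751.

0.8751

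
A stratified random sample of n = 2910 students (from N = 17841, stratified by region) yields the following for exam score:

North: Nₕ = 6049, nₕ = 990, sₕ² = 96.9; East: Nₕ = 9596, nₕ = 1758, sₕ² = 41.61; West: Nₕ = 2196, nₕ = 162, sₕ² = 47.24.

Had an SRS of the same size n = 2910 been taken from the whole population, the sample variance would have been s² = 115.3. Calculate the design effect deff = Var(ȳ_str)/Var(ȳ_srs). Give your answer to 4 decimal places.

Var(ȳ_str) = Σ Wₕ²(1−fₕ)sₕ²/nₕ with Wₕ = Nₕ/17841:
  North: (6049/17841)²·(1−990/6049)·96.9/990 = 0.0094101915
  East: (9596/17841)²·(1−1758/9596)·41.61/1758 = 0.0055928859
  West: (2196/17841)²·(1−162/2196)·47.24/162 = 0.0040920391
  → Var(ȳ_str) = 0.019095117.
Var(ȳ_srs) = (1 − 2910/17841)·115.3/2910 = 0.033159351.
deff = 0.019095117 / 0.033159351 = 0.5759.

0.5759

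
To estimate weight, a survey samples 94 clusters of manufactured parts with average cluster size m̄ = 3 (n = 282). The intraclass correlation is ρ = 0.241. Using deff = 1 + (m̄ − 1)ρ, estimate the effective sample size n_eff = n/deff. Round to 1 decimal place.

190.3

deff = 1 + (3 − 1)·0.241 = 1 + 0.482 = 1.482.
n_eff = 282 / 1.482 = 190.3.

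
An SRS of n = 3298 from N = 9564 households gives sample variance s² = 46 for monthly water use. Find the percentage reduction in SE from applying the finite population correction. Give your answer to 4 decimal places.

f = n/N = 3298/9564 = 0.34483480.
SE_no-fpc = √(s²/n) = 0.118101; SE_fpc = √((1−f)s²/n) = 0.095593641.
Ratio = √(1−f) = 0.80942276. Reduction = 100·(1 − 0.80942276) = 19.0577%.

19.0577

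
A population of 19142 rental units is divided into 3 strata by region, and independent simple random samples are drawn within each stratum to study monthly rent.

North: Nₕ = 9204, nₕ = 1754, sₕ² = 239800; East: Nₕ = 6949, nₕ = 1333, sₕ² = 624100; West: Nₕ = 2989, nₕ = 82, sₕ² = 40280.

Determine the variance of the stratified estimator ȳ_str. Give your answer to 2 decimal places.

87.10

Var(ȳ_str) = Σₕ Wₕ²(1 − fₕ)sₕ²/nₕ with Wₕ = Nₕ/N, N = 19142.
North: Wₕ = 0.48082750; term = 0.48082750²·(1 − 0.19056932)·239800/1754 = 25.584554.
East: Wₕ = 0.36302372; term = 0.36302372²·(1 − 0.19182616)·624100/1333 = 49.865344.
West: Wₕ = 0.15614878; term = 0.15614878²·(1 − 0.02743392)·40280/82 = 11.648552.
Sum = 87.09845.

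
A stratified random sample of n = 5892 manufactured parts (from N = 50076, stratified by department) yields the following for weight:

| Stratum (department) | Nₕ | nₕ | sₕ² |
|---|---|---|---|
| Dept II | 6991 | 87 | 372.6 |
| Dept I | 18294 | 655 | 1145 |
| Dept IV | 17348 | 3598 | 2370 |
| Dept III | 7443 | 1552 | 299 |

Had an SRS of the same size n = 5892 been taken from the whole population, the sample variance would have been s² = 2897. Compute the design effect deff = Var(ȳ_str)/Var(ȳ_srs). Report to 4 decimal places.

0.8607

Var(ȳ_str) = Σ Wₕ²(1−fₕ)sₕ²/nₕ with Wₕ = Nₕ/50076:
  Dept II: (6991/50076)²·(1−87/6991)·372.6/87 = 0.082433629
  Dept I: (18294/50076)²·(1−655/18294)·1145/655 = 0.22495081
  Dept IV: (17348/50076)²·(1−3598/17348)·2370/3598 = 0.062658506
  Dept III: (7443/50076)²·(1−1552/7443)·299/1552 = 0.0033686606
  → Var(ȳ_str) = 0.37341161.
Var(ȳ_srs) = (1 − 5892/50076)·2897/5892 = 0.43383157.
deff = 0.37341161 / 0.43383157 = 0.8607.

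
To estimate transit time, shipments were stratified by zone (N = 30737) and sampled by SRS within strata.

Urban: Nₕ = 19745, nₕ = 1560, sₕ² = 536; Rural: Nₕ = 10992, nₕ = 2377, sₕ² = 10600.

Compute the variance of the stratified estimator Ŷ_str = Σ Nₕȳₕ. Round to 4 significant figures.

Var(Ŷ_str) = Σₕ Nₕ²(1 − fₕ)sₕ²/nₕ.
Urban: 19745²·(1 − 1560/19745)·536/1560 = 1.233703 × 10^8.
Rural: 10992²·(1 − 2377/10992)·10600/2377 = 4.2228795 × 10^8.
Sum = 5.4565825 × 10^8.

5.457 × 10^8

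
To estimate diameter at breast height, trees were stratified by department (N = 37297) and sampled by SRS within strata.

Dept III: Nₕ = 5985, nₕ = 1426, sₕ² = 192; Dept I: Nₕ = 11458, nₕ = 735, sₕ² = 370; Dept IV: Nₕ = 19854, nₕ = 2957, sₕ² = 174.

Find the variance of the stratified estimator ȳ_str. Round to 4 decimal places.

Var(ȳ_str) = Σₕ Wₕ²(1 − fₕ)sₕ²/nₕ with Wₕ = Nₕ/N, N = 37297.
Dept III: Wₕ = 0.16046867; term = 0.16046867²·(1 − 0.23826232)·192/1426 = 0.0026409954.
Dept I: Wₕ = 0.30720970; term = 0.30720970²·(1 − 0.06414732)·370/735 = 0.044462278.
Dept IV: Wₕ = 0.53232163; term = 0.53232163²·(1 − 0.14893724)·174/2957 = 0.014190828.
Sum = 0.061294101.

0.0613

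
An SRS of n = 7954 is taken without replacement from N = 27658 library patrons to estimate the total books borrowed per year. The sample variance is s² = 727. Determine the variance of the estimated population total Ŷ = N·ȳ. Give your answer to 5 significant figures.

Var(Ŷ) = N²·Var(ȳ) = N²·(1 − n/N)·s²/n.
f = 7954/27658 = 0.28758406; Var(ȳ) = 0.71241594·727/7954 = 0.065115211.
Var(Ŷ) = 27658² · 0.065115211 = 4.9810855 × 10^7.

4.9811 × 10^7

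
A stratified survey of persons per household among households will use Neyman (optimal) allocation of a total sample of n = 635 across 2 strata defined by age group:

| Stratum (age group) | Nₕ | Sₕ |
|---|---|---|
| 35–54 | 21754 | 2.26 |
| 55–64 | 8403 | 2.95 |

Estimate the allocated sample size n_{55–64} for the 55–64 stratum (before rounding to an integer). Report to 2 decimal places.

212.85

Neyman allocation: nₕ = n·NₕSₕ / Σⱼ NⱼSⱼ.
Σ NⱼSⱼ = 21754·2.26 + 8403·2.95 = 73952.89.
n_{55–64} = 635·8403·2.95 / 73952.89 = 212.85.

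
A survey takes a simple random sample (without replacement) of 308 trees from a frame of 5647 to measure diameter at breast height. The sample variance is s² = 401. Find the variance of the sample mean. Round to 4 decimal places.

Under SRS without replacement, Var(ȳ) = (1 − f)·s²/n with f = n/N = 308/5647 = 0.05454223.
Var(ȳ) = (1 − 0.05454223)·401/308 = 0.94545777·1.3019481 = 1.2309369.

1.2309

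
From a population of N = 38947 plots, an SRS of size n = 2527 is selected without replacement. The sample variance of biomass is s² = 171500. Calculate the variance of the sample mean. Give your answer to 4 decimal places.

63.4636

Under SRS without replacement, Var(ȳ) = (1 − f)·s²/n with f = n/N = 2527/38947 = 0.06488305.
Var(ȳ) = (1 − 0.06488305)·171500/2527 = 0.93511695·67.867036 = 63.463616.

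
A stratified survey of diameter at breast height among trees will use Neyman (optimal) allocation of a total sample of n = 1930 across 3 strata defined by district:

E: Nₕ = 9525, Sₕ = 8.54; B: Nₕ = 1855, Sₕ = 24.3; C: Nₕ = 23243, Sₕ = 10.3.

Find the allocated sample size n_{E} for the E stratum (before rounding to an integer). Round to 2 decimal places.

429.15

Neyman allocation: nₕ = n·NₕSₕ / Σⱼ NⱼSⱼ.
Σ NⱼSⱼ = 9525·8.54 + 1855·24.3 + 23243·10.3 = 365822.9.
n_{E} = 1930·9525·8.54 / 365822.9 = 429.15.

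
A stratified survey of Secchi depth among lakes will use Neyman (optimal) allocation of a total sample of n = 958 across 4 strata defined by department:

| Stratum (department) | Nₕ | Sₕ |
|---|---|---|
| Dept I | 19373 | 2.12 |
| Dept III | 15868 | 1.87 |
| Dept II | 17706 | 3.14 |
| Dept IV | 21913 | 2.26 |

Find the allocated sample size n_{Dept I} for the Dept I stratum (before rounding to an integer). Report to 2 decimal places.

223.73

Neyman allocation: nₕ = n·NₕSₕ / Σⱼ NⱼSⱼ.
Σ NⱼSⱼ = 19373·2.12 + 15868·1.87 + 17706·3.14 + 21913·2.26 = 175864.14.
n_{Dept I} = 958·19373·2.12 / 175864.14 = 223.73.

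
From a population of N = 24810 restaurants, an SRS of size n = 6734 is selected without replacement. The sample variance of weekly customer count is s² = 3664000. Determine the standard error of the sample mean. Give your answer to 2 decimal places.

19.91

Under SRS without replacement, Var(ȳ) = (1 − f)·s²/n with f = n/N = 6734/24810 = 0.27142281.
Var(ȳ) = (1 − 0.27142281)·3664000/6734 = 0.72857719·544.10454 = 396.42216.
SE(ȳ) = √(396.42216) = 19.91.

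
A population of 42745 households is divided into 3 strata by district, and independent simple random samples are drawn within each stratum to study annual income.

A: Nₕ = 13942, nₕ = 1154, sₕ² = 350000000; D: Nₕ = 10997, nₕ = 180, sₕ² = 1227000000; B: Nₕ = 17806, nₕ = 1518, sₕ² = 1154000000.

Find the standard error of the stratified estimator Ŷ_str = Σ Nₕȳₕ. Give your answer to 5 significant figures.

3.2946 × 10^7

Var(Ŷ_str) = Σₕ Nₕ²(1 − fₕ)sₕ²/nₕ.
A: 13942²·(1 − 1154/13942)·350000000/1154 = 5.407418 × 10^13.
D: 10997²·(1 − 180/10997)·1227000000/180 = 8.1087351 × 10^14.
B: 17806²·(1 − 1518/17806)·1154000000/1518 = 2.2047948 × 10^14.
Sum = 1.0854272 × 10^15.
SE = √(1.0854272 × 10^15) = 3.2946 × 10^7.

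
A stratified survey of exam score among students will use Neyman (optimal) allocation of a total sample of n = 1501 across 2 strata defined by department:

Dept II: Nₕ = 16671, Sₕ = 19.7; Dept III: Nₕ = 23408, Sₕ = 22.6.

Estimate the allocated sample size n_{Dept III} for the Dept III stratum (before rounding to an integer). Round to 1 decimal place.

926.1

Neyman allocation: nₕ = n·NₕSₕ / Σⱼ NⱼSⱼ.
Σ NⱼSⱼ = 16671·19.7 + 23408·22.6 = 857439.5.
n_{Dept III} = 1501·23408·22.6 / 857439.5 = 926.1.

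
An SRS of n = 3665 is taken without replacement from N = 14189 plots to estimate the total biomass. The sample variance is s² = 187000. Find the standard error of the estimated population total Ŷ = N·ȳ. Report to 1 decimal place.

87287.1

Var(Ŷ) = N²·Var(ȳ) = N²·(1 − n/N)·s²/n.
f = 3665/14189 = 0.25829868; Var(ȳ) = 0.74170132·187000/3665 = 37.843969.
Var(Ŷ) = 14189² · 37.843969 = 7.61904 × 10^9.
SE(Ŷ) = √(7.61904 × 10^9) = 87287.1.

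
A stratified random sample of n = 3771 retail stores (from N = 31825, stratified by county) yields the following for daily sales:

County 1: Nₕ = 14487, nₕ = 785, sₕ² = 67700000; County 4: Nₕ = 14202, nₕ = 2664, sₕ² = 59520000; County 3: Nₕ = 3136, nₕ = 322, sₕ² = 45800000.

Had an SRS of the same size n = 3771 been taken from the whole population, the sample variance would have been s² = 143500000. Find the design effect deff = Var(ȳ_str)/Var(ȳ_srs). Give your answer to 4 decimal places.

Var(ȳ_str) = Σ Wₕ²(1−fₕ)sₕ²/nₕ with Wₕ = Nₕ/31825:
  County 1: (14487/31825)²·(1−785/14487)·67700000/785 = 16902.253
  County 4: (14202/31825)²·(1−2664/14202)·59520000/2664 = 3614.6972
  County 3: (3136/31825)²·(1−322/3136)·45800000/322 = 1239.29
  → Var(ȳ_str) = 21756.24.
Var(ȳ_srs) = (1 − 3771/31825)·143500000/3771 = 33544.533.
deff = 21756.24 / 33544.533 = 0.6486.

0.6486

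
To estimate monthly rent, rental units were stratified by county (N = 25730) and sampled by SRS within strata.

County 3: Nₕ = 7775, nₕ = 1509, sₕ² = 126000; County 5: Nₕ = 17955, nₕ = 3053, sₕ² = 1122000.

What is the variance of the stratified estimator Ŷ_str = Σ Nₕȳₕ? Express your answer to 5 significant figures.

1.0240 × 10^11

Var(Ŷ_str) = Σₕ Nₕ²(1 − fₕ)sₕ²/nₕ.
County 3: 7775²·(1 − 1509/7775)·126000/1509 = 4.0679171 × 10^9.
County 5: 17955²·(1 − 3053/17955)·1122000/3053 = 9.833226 × 10^10.
Sum = 1.0240018 × 10^11.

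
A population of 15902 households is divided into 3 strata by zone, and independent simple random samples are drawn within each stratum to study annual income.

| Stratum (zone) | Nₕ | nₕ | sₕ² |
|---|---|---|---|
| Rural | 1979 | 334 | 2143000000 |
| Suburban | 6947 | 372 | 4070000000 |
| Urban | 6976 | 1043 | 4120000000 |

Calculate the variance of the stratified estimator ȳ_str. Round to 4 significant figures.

2.705 × 10^6

Var(ȳ_str) = Σₕ Wₕ²(1 − fₕ)sₕ²/nₕ with Wₕ = Nₕ/N, N = 15902.
Rural: Wₕ = 0.12444975; term = 0.12444975²·(1 − 0.16877211)·2143000000/334 = 82600.733.
Suburban: Wₕ = 0.43686329; term = 0.43686329²·(1 − 0.05354829)·4070000000/372 = 1.9762461 × 10^6.
Urban: Wₕ = 0.43868696; term = 0.43868696²·(1 − 0.14951261)·4120000000/1043 = 646532.3.
Sum = 2.7053791 × 10^6.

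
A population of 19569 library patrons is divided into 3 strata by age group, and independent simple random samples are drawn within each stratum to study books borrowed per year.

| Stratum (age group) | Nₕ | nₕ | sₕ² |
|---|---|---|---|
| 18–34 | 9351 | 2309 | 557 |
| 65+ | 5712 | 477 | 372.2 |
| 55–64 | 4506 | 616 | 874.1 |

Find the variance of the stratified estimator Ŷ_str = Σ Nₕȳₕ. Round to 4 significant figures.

Var(Ŷ_str) = Σₕ Nₕ²(1 − fₕ)sₕ²/nₕ.
18–34: 9351²·(1 − 2309/9351)·557/2309 = 1.5884931 × 10^7.
65+: 5712²·(1 − 477/5712)·372.2/477 = 2.3332586 × 10^7.
55–64: 4506²·(1 − 616/4506)·874.1/616 = 2.4872601 × 10^7.
Sum = 6.4090118 × 10^7.

6.409 × 10^7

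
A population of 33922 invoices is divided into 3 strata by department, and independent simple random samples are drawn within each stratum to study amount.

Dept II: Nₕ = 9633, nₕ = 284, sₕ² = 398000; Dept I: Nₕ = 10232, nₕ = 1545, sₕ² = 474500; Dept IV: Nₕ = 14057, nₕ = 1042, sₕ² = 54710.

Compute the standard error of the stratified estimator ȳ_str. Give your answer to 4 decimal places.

11.9059

Var(ȳ_str) = Σₕ Wₕ²(1 − fₕ)sₕ²/nₕ with Wₕ = Nₕ/N, N = 33922.
Dept II: Wₕ = 0.28397500; term = 0.28397500²·(1 − 0.02948199)·398000/284 = 109.68028.
Dept I: Wₕ = 0.30163316; term = 0.30163316²·(1 − 0.15099687)·474500/1545 = 23.723305.
Dept IV: Wₕ = 0.41439184; term = 0.41439184²·(1 − 0.07412677)·54710/1042 = 8.3478169.
Sum = 141.7514.
SE = √(141.7514) = 11.9059.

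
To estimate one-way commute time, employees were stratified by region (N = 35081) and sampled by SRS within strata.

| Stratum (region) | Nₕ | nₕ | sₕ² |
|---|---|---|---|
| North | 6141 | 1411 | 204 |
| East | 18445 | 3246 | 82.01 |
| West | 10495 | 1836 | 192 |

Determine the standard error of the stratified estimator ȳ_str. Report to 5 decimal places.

0.12996

Var(ȳ_str) = Σₕ Wₕ²(1 − fₕ)sₕ²/nₕ with Wₕ = Nₕ/N, N = 35081.
North: Wₕ = 0.17505202; term = 0.17505202²·(1 − 0.22976714)·204/1411 = 0.0034123963.
East: Wₕ = 0.52578319; term = 0.52578319²·(1 − 0.17598265)·82.01/3246 = 0.005755301.
West: Wₕ = 0.29916479; term = 0.29916479²·(1 − 0.17494045)·192/1836 = 0.007722089.
Sum = 0.016889786.
SE = √(0.016889786) = 0.12996.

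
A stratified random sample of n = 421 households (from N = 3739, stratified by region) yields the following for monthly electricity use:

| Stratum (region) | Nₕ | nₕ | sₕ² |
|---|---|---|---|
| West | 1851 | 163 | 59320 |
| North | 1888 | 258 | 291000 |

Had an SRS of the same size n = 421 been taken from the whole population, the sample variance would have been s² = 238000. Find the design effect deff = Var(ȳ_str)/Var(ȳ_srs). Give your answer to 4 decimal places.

0.6571

Var(ȳ_str) = Σ Wₕ²(1−fₕ)sₕ²/nₕ with Wₕ = Nₕ/3739:
  West: (1851/3739)²·(1−163/1851)·59320/163 = 81.335749
  North: (1888/3739)²·(1−258/1888)·291000/258 = 248.28584
  → Var(ȳ_str) = 329.62159.
Var(ȳ_srs) = (1 − 421/3739)·238000/421 = 501.66728.
deff = 329.62159 / 501.66728 = 0.6571.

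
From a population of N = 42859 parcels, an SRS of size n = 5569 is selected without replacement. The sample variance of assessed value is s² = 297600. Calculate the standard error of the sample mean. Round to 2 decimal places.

Under SRS without replacement, Var(ȳ) = (1 − f)·s²/n with f = n/N = 5569/42859 = 0.12993770.
Var(ȳ) = (1 − 0.12993770)·297600/5569 = 0.87006230·53.438678 = 46.494979.
SE(ȳ) = √(46.494979) = 6.82.

6.82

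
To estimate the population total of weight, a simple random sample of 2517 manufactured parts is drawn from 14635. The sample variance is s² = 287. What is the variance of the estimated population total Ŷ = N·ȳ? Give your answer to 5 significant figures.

2.0222 × 10^7

Var(Ŷ) = N²·Var(ȳ) = N²·(1 − n/N)·s²/n.
f = 2517/14635 = 0.17198497; Var(ȳ) = 0.82801503·287/2517 = 0.09441411.
Var(Ŷ) = 14635² · 0.09441411 = 2.0221919 × 10^7.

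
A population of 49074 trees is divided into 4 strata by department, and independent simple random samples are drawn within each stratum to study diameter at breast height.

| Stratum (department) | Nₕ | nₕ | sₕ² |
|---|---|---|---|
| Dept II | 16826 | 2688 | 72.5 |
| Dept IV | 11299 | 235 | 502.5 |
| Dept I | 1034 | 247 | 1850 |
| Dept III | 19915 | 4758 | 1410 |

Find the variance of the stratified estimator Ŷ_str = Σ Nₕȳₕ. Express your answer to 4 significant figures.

Var(Ŷ_str) = Σₕ Nₕ²(1 − fₕ)sₕ²/nₕ.
Dept II: 16826²·(1 − 2688/16826)·72.5/2688 = 6.4161957 × 10^6.
Dept IV: 11299²·(1 − 235/11299)·502.5/235 = 2.6731318 × 10^8.
Dept I: 1034²·(1 − 247/1034)·1850/247 = 6.0949486 × 10^6.
Dept III: 19915²·(1 − 4758/19915)·1410/4758 = 8.9451625 × 10^7.
Sum = 3.6927595 × 10^8.

3.693 × 10^8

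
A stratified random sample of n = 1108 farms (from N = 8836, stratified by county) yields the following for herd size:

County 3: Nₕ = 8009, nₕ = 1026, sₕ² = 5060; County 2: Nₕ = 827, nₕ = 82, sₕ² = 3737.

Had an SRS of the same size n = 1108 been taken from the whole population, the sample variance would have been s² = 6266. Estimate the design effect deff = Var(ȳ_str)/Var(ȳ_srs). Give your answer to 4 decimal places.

Var(ȳ_str) = Σ Wₕ²(1−fₕ)sₕ²/nₕ with Wₕ = Nₕ/8836:
  County 3: (8009/8836)²·(1−1026/8009)·5060/1026 = 3.5327433
  County 2: (827/8836)²·(1−82/827)·3737/82 = 0.35963306
  → Var(ȳ_str) = 3.8923764.
Var(ȳ_srs) = (1 − 1108/8836)·6266/1108 = 4.9460902.
deff = 3.8923764 / 4.9460902 = 0.7870.

0.7870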